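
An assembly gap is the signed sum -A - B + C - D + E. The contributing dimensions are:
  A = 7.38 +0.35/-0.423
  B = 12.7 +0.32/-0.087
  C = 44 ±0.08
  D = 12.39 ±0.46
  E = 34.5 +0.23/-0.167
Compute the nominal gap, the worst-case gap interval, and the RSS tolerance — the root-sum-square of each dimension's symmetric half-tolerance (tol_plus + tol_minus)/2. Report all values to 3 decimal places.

Stack each dimension's contribution:
  -A: nom -7.380 → Σnom=-7.380; wc +0.423/-0.350 → slack +0.423/-0.350; half-tol=0.386, Σhalf²=0.149382
  -B: nom -12.700 → Σnom=-20.080; wc +0.087/-0.320 → slack +0.510/-0.670; half-tol=0.204, Σhalf²=0.190794
  +C: nom +44.000 → Σnom=23.920; wc +0.080/-0.080 → slack +0.590/-0.750; half-tol=0.080, Σhalf²=0.197194
  -D: nom -12.390 → Σnom=11.530; wc +0.460/-0.460 → slack +1.050/-1.210; half-tol=0.460, Σhalf²=0.408794
  +E: nom +34.500 → Σnom=46.030; wc +0.230/-0.167 → slack +1.280/-1.377; half-tol=0.199, Σhalf²=0.448197
Nominal = 46.030. Worst-case = [46.030 - 1.377, 46.030 + 1.280] = [44.653, 47.310]. RSS = √0.448197 = 0.669.

nominal=46.030 wc=[44.653,47.310] rss=0.669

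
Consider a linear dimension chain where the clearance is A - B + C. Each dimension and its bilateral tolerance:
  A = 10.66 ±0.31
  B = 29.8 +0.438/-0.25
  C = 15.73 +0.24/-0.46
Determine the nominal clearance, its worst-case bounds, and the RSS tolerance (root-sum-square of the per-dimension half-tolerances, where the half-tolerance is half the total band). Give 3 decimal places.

Stack each dimension's contribution:
  +A: nom +10.660 → Σnom=10.660; wc +0.310/-0.310 → slack +0.310/-0.310; half-tol=0.310, Σhalf²=0.096100
  -B: nom -29.800 → Σnom=-19.140; wc +0.250/-0.438 → slack +0.560/-0.748; half-tol=0.344, Σhalf²=0.214436
  +C: nom +15.730 → Σnom=-3.410; wc +0.240/-0.460 → slack +0.800/-1.208; half-tol=0.350, Σhalf²=0.336936
Nominal = -3.410. Worst-case = [-3.410 - 1.208, -3.410 + 0.800] = [-4.618, -2.610]. RSS = √0.336936 = 0.580.

nominal=-3.410 wc=[-4.618,-2.610] rss=0.580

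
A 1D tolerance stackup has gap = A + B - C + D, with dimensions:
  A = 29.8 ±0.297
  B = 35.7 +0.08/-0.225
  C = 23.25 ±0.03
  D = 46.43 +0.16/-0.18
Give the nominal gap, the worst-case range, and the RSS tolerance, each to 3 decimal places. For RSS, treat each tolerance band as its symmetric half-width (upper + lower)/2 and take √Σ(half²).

Stack each dimension's contribution:
  +A: nom +29.800 → Σnom=29.800; wc +0.297/-0.297 → slack +0.297/-0.297; half-tol=0.297, Σhalf²=0.088209
  +B: nom +35.700 → Σnom=65.500; wc +0.080/-0.225 → slack +0.377/-0.522; half-tol=0.152, Σhalf²=0.111465
  -C: nom -23.250 → Σnom=42.250; wc +0.030/-0.030 → slack +0.407/-0.552; half-tol=0.030, Σhalf²=0.112365
  +D: nom +46.430 → Σnom=88.680; wc +0.160/-0.180 → slack +0.567/-0.732; half-tol=0.170, Σhalf²=0.141265
Nominal = 88.680. Worst-case = [88.680 - 0.732, 88.680 + 0.567] = [87.948, 89.247]. RSS = √0.141265 = 0.376.

nominal=88.680 wc=[87.948,89.247] rss=0.376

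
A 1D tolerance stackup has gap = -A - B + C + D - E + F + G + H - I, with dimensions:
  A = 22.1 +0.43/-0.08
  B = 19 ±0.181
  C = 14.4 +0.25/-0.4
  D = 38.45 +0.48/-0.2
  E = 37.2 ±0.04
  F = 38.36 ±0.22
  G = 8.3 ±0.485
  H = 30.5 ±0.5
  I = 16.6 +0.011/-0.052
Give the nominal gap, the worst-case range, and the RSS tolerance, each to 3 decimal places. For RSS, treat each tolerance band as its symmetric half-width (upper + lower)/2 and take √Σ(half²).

Stack each dimension's contribution:
  -A: nom -22.100 → Σnom=-22.100; wc +0.080/-0.430 → slack +0.080/-0.430; half-tol=0.255, Σhalf²=0.065025
  -B: nom -19.000 → Σnom=-41.100; wc +0.181/-0.181 → slack +0.261/-0.611; half-tol=0.181, Σhalf²=0.097786
  +C: nom +14.400 → Σnom=-26.700; wc +0.250/-0.400 → slack +0.511/-1.011; half-tol=0.325, Σhalf²=0.203411
  +D: nom +38.450 → Σnom=11.750; wc +0.480/-0.200 → slack +0.991/-1.211; half-tol=0.340, Σhalf²=0.319011
  -E: nom -37.200 → Σnom=-25.450; wc +0.040/-0.040 → slack +1.031/-1.251; half-tol=0.040, Σhalf²=0.320611
  +F: nom +38.360 → Σnom=12.910; wc +0.220/-0.220 → slack +1.251/-1.471; half-tol=0.220, Σhalf²=0.369011
  +G: nom +8.300 → Σnom=21.210; wc +0.485/-0.485 → slack +1.736/-1.956; half-tol=0.485, Σhalf²=0.604236
  +H: nom +30.500 → Σnom=51.710; wc +0.500/-0.500 → slack +2.236/-2.456; half-tol=0.500, Σhalf²=0.854236
  -I: nom -16.600 → Σnom=35.110; wc +0.052/-0.011 → slack +2.288/-2.467; half-tol=0.032, Σhalf²=0.855228
Nominal = 35.110. Worst-case = [35.110 - 2.467, 35.110 + 2.288] = [32.643, 37.398]. RSS = √0.855228 = 0.925.

nominal=35.110 wc=[32.643,37.398] rss=0.925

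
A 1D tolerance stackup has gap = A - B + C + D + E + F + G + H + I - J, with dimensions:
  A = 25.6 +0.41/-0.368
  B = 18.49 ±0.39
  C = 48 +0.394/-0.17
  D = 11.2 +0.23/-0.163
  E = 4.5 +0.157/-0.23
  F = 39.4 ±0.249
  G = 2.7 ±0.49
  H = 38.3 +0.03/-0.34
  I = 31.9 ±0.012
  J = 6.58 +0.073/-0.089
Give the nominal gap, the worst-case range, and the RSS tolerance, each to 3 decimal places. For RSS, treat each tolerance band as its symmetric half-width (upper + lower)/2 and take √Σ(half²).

Stack each dimension's contribution:
  +A: nom +25.600 → Σnom=25.600; wc +0.410/-0.368 → slack +0.410/-0.368; half-tol=0.389, Σhalf²=0.151321
  -B: nom -18.490 → Σnom=7.110; wc +0.390/-0.390 → slack +0.800/-0.758; half-tol=0.390, Σhalf²=0.303421
  +C: nom +48.000 → Σnom=55.110; wc +0.394/-0.170 → slack +1.194/-0.928; half-tol=0.282, Σhalf²=0.382945
  +D: nom +11.200 → Σnom=66.310; wc +0.230/-0.163 → slack +1.424/-1.091; half-tol=0.197, Σhalf²=0.421557
  +E: nom +4.500 → Σnom=70.810; wc +0.157/-0.230 → slack +1.581/-1.321; half-tol=0.194, Σhalf²=0.459000
  +F: nom +39.400 → Σnom=110.210; wc +0.249/-0.249 → slack +1.830/-1.570; half-tol=0.249, Σhalf²=0.521001
  +G: nom +2.700 → Σnom=112.910; wc +0.490/-0.490 → slack +2.320/-2.060; half-tol=0.490, Σhalf²=0.761101
  +H: nom +38.300 → Σnom=151.210; wc +0.030/-0.340 → slack +2.350/-2.400; half-tol=0.185, Σhalf²=0.795326
  +I: nom +31.900 → Σnom=183.110; wc +0.012/-0.012 → slack +2.362/-2.412; half-tol=0.012, Σhalf²=0.795470
  -J: nom -6.580 → Σnom=176.530; wc +0.089/-0.073 → slack +2.451/-2.485; half-tol=0.081, Σhalf²=0.802031
Nominal = 176.530. Worst-case = [176.530 - 2.485, 176.530 + 2.451] = [174.045, 178.981]. RSS = √0.802031 = 0.896.

nominal=176.530 wc=[174.045,178.981] rss=0.896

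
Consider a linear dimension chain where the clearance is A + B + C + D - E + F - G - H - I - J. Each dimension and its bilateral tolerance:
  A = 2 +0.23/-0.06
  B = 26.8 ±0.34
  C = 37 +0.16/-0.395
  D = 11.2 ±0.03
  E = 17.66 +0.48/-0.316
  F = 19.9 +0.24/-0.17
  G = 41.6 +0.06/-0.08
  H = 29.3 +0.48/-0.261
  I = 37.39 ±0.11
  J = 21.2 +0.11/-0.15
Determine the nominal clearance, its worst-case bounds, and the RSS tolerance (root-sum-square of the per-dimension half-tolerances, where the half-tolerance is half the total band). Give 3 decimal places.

Stack each dimension's contribution:
  +A: nom +2.000 → Σnom=2.000; wc +0.230/-0.060 → slack +0.230/-0.060; half-tol=0.145, Σhalf²=0.021025
  +B: nom +26.800 → Σnom=28.800; wc +0.340/-0.340 → slack +0.570/-0.400; half-tol=0.340, Σhalf²=0.136625
  +C: nom +37.000 → Σnom=65.800; wc +0.160/-0.395 → slack +0.730/-0.795; half-tol=0.278, Σhalf²=0.213631
  +D: nom +11.200 → Σnom=77.000; wc +0.030/-0.030 → slack +0.760/-0.825; half-tol=0.030, Σhalf²=0.214531
  -E: nom -17.660 → Σnom=59.340; wc +0.316/-0.480 → slack +1.076/-1.305; half-tol=0.398, Σhalf²=0.372935
  +F: nom +19.900 → Σnom=79.240; wc +0.240/-0.170 → slack +1.316/-1.475; half-tol=0.205, Σhalf²=0.414960
  -G: nom -41.600 → Σnom=37.640; wc +0.080/-0.060 → slack +1.396/-1.535; half-tol=0.070, Σhalf²=0.419860
  -H: nom -29.300 → Σnom=8.340; wc +0.261/-0.480 → slack +1.657/-2.015; half-tol=0.370, Σhalf²=0.557131
  -I: nom -37.390 → Σnom=-29.050; wc +0.110/-0.110 → slack +1.767/-2.125; half-tol=0.110, Σhalf²=0.569231
  -J: nom -21.200 → Σnom=-50.250; wc +0.150/-0.110 → slack +1.917/-2.235; half-tol=0.130, Σhalf²=0.586131
Nominal = -50.250. Worst-case = [-50.250 - 2.235, -50.250 + 1.917] = [-52.485, -48.333]. RSS = √0.586131 = 0.766.

nominal=-50.250 wc=[-52.485,-48.333] rss=0.766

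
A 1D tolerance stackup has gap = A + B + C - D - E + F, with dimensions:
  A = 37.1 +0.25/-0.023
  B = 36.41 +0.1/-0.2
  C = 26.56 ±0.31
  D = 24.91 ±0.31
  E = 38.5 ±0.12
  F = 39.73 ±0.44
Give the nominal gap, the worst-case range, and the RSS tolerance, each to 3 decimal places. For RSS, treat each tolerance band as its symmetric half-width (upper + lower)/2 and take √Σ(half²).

Stack each dimension's contribution:
  +A: nom +37.100 → Σnom=37.100; wc +0.250/-0.023 → slack +0.250/-0.023; half-tol=0.137, Σhalf²=0.018632
  +B: nom +36.410 → Σnom=73.510; wc +0.100/-0.200 → slack +0.350/-0.223; half-tol=0.150, Σhalf²=0.041132
  +C: nom +26.560 → Σnom=100.070; wc +0.310/-0.310 → slack +0.660/-0.533; half-tol=0.310, Σhalf²=0.137232
  -D: nom -24.910 → Σnom=75.160; wc +0.310/-0.310 → slack +0.970/-0.843; half-tol=0.310, Σhalf²=0.233332
  -E: nom -38.500 → Σnom=36.660; wc +0.120/-0.120 → slack +1.090/-0.963; half-tol=0.120, Σhalf²=0.247732
  +F: nom +39.730 → Σnom=76.390; wc +0.440/-0.440 → slack +1.530/-1.403; half-tol=0.440, Σhalf²=0.441332
Nominal = 76.390. Worst-case = [76.390 - 1.403, 76.390 + 1.530] = [74.987, 77.920]. RSS = √0.441332 = 0.664.

nominal=76.390 wc=[74.987,77.920] rss=0.664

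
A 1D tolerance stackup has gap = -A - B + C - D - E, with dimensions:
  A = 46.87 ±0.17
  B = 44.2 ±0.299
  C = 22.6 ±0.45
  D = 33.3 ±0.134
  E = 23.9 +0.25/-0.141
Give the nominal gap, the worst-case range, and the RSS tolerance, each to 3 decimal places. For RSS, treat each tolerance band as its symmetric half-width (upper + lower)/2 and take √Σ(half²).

Stack each dimension's contribution:
  -A: nom -46.870 → Σnom=-46.870; wc +0.170/-0.170 → slack +0.170/-0.170; half-tol=0.170, Σhalf²=0.028900
  -B: nom -44.200 → Σnom=-91.070; wc +0.299/-0.299 → slack +0.469/-0.469; half-tol=0.299, Σhalf²=0.118301
  +C: nom +22.600 → Σnom=-68.470; wc +0.450/-0.450 → slack +0.919/-0.919; half-tol=0.450, Σhalf²=0.320801
  -D: nom -33.300 → Σnom=-101.770; wc +0.134/-0.134 → slack +1.053/-1.053; half-tol=0.134, Σhalf²=0.338757
  -E: nom -23.900 → Σnom=-125.670; wc +0.141/-0.250 → slack +1.194/-1.303; half-tol=0.196, Σhalf²=0.376977
Nominal = -125.670. Worst-case = [-125.670 - 1.303, -125.670 + 1.194] = [-126.973, -124.476]. RSS = √0.376977 = 0.614.

nominal=-125.670 wc=[-126.973,-124.476] rss=0.614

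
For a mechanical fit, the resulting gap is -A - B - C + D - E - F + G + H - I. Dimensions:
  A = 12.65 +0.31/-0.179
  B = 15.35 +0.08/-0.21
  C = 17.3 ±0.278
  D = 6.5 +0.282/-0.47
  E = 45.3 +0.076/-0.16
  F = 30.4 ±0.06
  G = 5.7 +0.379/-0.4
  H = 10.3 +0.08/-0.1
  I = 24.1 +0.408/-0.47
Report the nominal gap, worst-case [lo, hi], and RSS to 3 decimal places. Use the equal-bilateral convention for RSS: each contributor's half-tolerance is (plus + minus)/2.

Stack each dimension's contribution:
  -A: nom -12.650 → Σnom=-12.650; wc +0.179/-0.310 → slack +0.179/-0.310; half-tol=0.244, Σhalf²=0.059780
  -B: nom -15.350 → Σnom=-28.000; wc +0.210/-0.080 → slack +0.389/-0.390; half-tol=0.145, Σhalf²=0.080805
  -C: nom -17.300 → Σnom=-45.300; wc +0.278/-0.278 → slack +0.667/-0.668; half-tol=0.278, Σhalf²=0.158089
  +D: nom +6.500 → Σnom=-38.800; wc +0.282/-0.470 → slack +0.949/-1.138; half-tol=0.376, Σhalf²=0.299465
  -E: nom -45.300 → Σnom=-84.100; wc +0.160/-0.076 → slack +1.109/-1.214; half-tol=0.118, Σhalf²=0.313389
  -F: nom -30.400 → Σnom=-114.500; wc +0.060/-0.060 → slack +1.169/-1.274; half-tol=0.060, Σhalf²=0.316989
  +G: nom +5.700 → Σnom=-108.800; wc +0.379/-0.400 → slack +1.548/-1.674; half-tol=0.390, Σhalf²=0.468700
  +H: nom +10.300 → Σnom=-98.500; wc +0.080/-0.100 → slack +1.628/-1.774; half-tol=0.090, Σhalf²=0.476800
  -I: nom -24.100 → Σnom=-122.600; wc +0.470/-0.408 → slack +2.098/-2.182; half-tol=0.439, Σhalf²=0.669520
Nominal = -122.600. Worst-case = [-122.600 - 2.182, -122.600 + 2.098] = [-124.782, -120.502]. RSS = √0.669520 = 0.818.

nominal=-122.600 wc=[-124.782,-120.502] rss=0.818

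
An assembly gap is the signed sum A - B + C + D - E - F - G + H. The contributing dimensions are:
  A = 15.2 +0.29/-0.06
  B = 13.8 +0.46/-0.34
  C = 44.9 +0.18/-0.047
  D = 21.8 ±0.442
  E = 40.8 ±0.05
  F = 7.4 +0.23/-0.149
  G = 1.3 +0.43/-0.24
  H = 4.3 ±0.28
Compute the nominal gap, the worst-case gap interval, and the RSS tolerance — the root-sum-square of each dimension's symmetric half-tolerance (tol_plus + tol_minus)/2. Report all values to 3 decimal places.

Stack each dimension's contribution:
  +A: nom +15.200 → Σnom=15.200; wc +0.290/-0.060 → slack +0.290/-0.060; half-tol=0.175, Σhalf²=0.030625
  -B: nom -13.800 → Σnom=1.400; wc +0.340/-0.460 → slack +0.630/-0.520; half-tol=0.400, Σhalf²=0.190625
  +C: nom +44.900 → Σnom=46.300; wc +0.180/-0.047 → slack +0.810/-0.567; half-tol=0.113, Σhalf²=0.203507
  +D: nom +21.800 → Σnom=68.100; wc +0.442/-0.442 → slack +1.252/-1.009; half-tol=0.442, Σhalf²=0.398871
  -E: nom -40.800 → Σnom=27.300; wc +0.050/-0.050 → slack +1.302/-1.059; half-tol=0.050, Σhalf²=0.401371
  -F: nom -7.400 → Σnom=19.900; wc +0.149/-0.230 → slack +1.451/-1.289; half-tol=0.190, Σhalf²=0.437281
  -G: nom -1.300 → Σnom=18.600; wc +0.240/-0.430 → slack +1.691/-1.719; half-tol=0.335, Σhalf²=0.549507
  +H: nom +4.300 → Σnom=22.900; wc +0.280/-0.280 → slack +1.971/-1.999; half-tol=0.280, Σhalf²=0.627907
Nominal = 22.900. Worst-case = [22.900 - 1.999, 22.900 + 1.971] = [20.901, 24.871]. RSS = √0.627907 = 0.792.

nominal=22.900 wc=[20.901,24.871] rss=0.792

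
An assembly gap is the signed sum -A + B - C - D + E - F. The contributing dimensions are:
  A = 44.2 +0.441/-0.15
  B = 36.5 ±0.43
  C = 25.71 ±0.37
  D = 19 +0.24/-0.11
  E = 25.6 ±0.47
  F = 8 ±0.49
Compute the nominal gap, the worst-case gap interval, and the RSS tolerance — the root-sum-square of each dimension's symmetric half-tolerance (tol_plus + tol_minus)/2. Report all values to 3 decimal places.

nominal=-34.810 wc=[-37.251,-32.790] rss=0.949

Stack each dimension's contribution:
  -A: nom -44.200 → Σnom=-44.200; wc +0.150/-0.441 → slack +0.150/-0.441; half-tol=0.295, Σhalf²=0.087320
  +B: nom +36.500 → Σnom=-7.700; wc +0.430/-0.430 → slack +0.580/-0.871; half-tol=0.430, Σhalf²=0.272220
  -C: nom -25.710 → Σnom=-33.410; wc +0.370/-0.370 → slack +0.950/-1.241; half-tol=0.370, Σhalf²=0.409120
  -D: nom -19.000 → Σnom=-52.410; wc +0.110/-0.240 → slack +1.060/-1.481; half-tol=0.175, Σhalf²=0.439745
  +E: nom +25.600 → Σnom=-26.810; wc +0.470/-0.470 → slack +1.530/-1.951; half-tol=0.470, Σhalf²=0.660645
  -F: nom -8.000 → Σnom=-34.810; wc +0.490/-0.490 → slack +2.020/-2.441; half-tol=0.490, Σhalf²=0.900745
Nominal = -34.810. Worst-case = [-34.810 - 2.441, -34.810 + 2.020] = [-37.251, -32.790]. RSS = √0.900745 = 0.949.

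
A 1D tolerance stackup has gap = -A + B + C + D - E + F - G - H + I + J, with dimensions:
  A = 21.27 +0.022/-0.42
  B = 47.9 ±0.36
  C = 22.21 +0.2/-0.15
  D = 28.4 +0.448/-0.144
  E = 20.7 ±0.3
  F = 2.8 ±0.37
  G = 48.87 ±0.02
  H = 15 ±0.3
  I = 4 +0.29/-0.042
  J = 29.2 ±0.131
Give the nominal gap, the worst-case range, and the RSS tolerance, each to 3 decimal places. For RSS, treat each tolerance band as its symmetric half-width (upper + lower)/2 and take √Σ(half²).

nominal=28.670 wc=[26.831,31.509] rss=0.812

Stack each dimension's contribution:
  -A: nom -21.270 → Σnom=-21.270; wc +0.420/-0.022 → slack +0.420/-0.022; half-tol=0.221, Σhalf²=0.048841
  +B: nom +47.900 → Σnom=26.630; wc +0.360/-0.360 → slack +0.780/-0.382; half-tol=0.360, Σhalf²=0.178441
  +C: nom +22.210 → Σnom=48.840; wc +0.200/-0.150 → slack +0.980/-0.532; half-tol=0.175, Σhalf²=0.209066
  +D: nom +28.400 → Σnom=77.240; wc +0.448/-0.144 → slack +1.428/-0.676; half-tol=0.296, Σhalf²=0.296682
  -E: nom -20.700 → Σnom=56.540; wc +0.300/-0.300 → slack +1.728/-0.976; half-tol=0.300, Σhalf²=0.386682
  +F: nom +2.800 → Σnom=59.340; wc +0.370/-0.370 → slack +2.098/-1.346; half-tol=0.370, Σhalf²=0.523582
  -G: nom -48.870 → Σnom=10.470; wc +0.020/-0.020 → slack +2.118/-1.366; half-tol=0.020, Σhalf²=0.523982
  -H: nom -15.000 → Σnom=-4.530; wc +0.300/-0.300 → slack +2.418/-1.666; half-tol=0.300, Σhalf²=0.613982
  +I: nom +4.000 → Σnom=-0.530; wc +0.290/-0.042 → slack +2.708/-1.708; half-tol=0.166, Σhalf²=0.641538
  +J: nom +29.200 → Σnom=28.670; wc +0.131/-0.131 → slack +2.839/-1.839; half-tol=0.131, Σhalf²=0.658699
Nominal = 28.670. Worst-case = [28.670 - 1.839, 28.670 + 2.839] = [26.831, 31.509]. RSS = √0.658699 = 0.812.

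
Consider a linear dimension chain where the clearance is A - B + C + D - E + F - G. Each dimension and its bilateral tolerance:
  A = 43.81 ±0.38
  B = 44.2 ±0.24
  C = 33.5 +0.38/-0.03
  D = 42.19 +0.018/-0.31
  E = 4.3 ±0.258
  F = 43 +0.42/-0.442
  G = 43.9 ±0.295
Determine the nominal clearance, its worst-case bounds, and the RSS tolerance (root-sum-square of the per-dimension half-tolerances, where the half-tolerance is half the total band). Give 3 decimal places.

nominal=70.100 wc=[68.145,72.091] rss=0.781

Stack each dimension's contribution:
  +A: nom +43.810 → Σnom=43.810; wc +0.380/-0.380 → slack +0.380/-0.380; half-tol=0.380, Σhalf²=0.144400
  -B: nom -44.200 → Σnom=-0.390; wc +0.240/-0.240 → slack +0.620/-0.620; half-tol=0.240, Σhalf²=0.202000
  +C: nom +33.500 → Σnom=33.110; wc +0.380/-0.030 → slack +1.000/-0.650; half-tol=0.205, Σhalf²=0.244025
  +D: nom +42.190 → Σnom=75.300; wc +0.018/-0.310 → slack +1.018/-0.960; half-tol=0.164, Σhalf²=0.270921
  -E: nom -4.300 → Σnom=71.000; wc +0.258/-0.258 → slack +1.276/-1.218; half-tol=0.258, Σhalf²=0.337485
  +F: nom +43.000 → Σnom=114.000; wc +0.420/-0.442 → slack +1.696/-1.660; half-tol=0.431, Σhalf²=0.523246
  -G: nom -43.900 → Σnom=70.100; wc +0.295/-0.295 → slack +1.991/-1.955; half-tol=0.295, Σhalf²=0.610271
Nominal = 70.100. Worst-case = [70.100 - 1.955, 70.100 + 1.991] = [68.145, 72.091]. RSS = √0.610271 = 0.781.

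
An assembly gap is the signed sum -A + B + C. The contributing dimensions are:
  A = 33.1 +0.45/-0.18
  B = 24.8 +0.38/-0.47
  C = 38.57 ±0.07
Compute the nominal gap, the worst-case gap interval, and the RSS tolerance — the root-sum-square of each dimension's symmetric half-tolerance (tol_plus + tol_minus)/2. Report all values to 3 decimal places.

nominal=30.270 wc=[29.280,30.900] rss=0.534

Stack each dimension's contribution:
  -A: nom -33.100 → Σnom=-33.100; wc +0.180/-0.450 → slack +0.180/-0.450; half-tol=0.315, Σhalf²=0.099225
  +B: nom +24.800 → Σnom=-8.300; wc +0.380/-0.470 → slack +0.560/-0.920; half-tol=0.425, Σhalf²=0.279850
  +C: nom +38.570 → Σnom=30.270; wc +0.070/-0.070 → slack +0.630/-0.990; half-tol=0.070, Σhalf²=0.284750
Nominal = 30.270. Worst-case = [30.270 - 0.990, 30.270 + 0.630] = [29.280, 30.900]. RSS = √0.284750 = 0.534.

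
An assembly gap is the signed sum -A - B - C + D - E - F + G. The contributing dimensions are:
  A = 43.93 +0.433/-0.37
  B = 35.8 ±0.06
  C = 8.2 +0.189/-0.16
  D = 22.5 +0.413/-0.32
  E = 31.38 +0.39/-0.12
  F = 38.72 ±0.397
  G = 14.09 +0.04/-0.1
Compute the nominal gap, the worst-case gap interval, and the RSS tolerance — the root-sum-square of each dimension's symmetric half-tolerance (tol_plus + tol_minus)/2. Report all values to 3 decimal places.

nominal=-121.440 wc=[-123.329,-119.880] rss=0.746

Stack each dimension's contribution:
  -A: nom -43.930 → Σnom=-43.930; wc +0.370/-0.433 → slack +0.370/-0.433; half-tol=0.401, Σhalf²=0.161202
  -B: nom -35.800 → Σnom=-79.730; wc +0.060/-0.060 → slack +0.430/-0.493; half-tol=0.060, Σhalf²=0.164802
  -C: nom -8.200 → Σnom=-87.930; wc +0.160/-0.189 → slack +0.590/-0.682; half-tol=0.174, Σhalf²=0.195252
  +D: nom +22.500 → Σnom=-65.430; wc +0.413/-0.320 → slack +1.003/-1.002; half-tol=0.366, Σhalf²=0.329575
  -E: nom -31.380 → Σnom=-96.810; wc +0.120/-0.390 → slack +1.123/-1.392; half-tol=0.255, Σhalf²=0.394600
  -F: nom -38.720 → Σnom=-135.530; wc +0.397/-0.397 → slack +1.520/-1.789; half-tol=0.397, Σhalf²=0.552209
  +G: nom +14.090 → Σnom=-121.440; wc +0.040/-0.100 → slack +1.560/-1.889; half-tol=0.070, Σhalf²=0.557109
Nominal = -121.440. Worst-case = [-121.440 - 1.889, -121.440 + 1.560] = [-123.329, -119.880]. RSS = √0.557109 = 0.746.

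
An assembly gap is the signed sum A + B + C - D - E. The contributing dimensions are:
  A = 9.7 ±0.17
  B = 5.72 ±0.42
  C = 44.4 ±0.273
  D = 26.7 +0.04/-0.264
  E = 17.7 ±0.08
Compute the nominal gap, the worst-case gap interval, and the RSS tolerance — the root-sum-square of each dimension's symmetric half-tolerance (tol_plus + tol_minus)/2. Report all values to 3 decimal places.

nominal=15.420 wc=[14.437,16.627] rss=0.556

Stack each dimension's contribution:
  +A: nom +9.700 → Σnom=9.700; wc +0.170/-0.170 → slack +0.170/-0.170; half-tol=0.170, Σhalf²=0.028900
  +B: nom +5.720 → Σnom=15.420; wc +0.420/-0.420 → slack +0.590/-0.590; half-tol=0.420, Σhalf²=0.205300
  +C: nom +44.400 → Σnom=59.820; wc +0.273/-0.273 → slack +0.863/-0.863; half-tol=0.273, Σhalf²=0.279829
  -D: nom -26.700 → Σnom=33.120; wc +0.264/-0.040 → slack +1.127/-0.903; half-tol=0.152, Σhalf²=0.302933
  -E: nom -17.700 → Σnom=15.420; wc +0.080/-0.080 → slack +1.207/-0.983; half-tol=0.080, Σhalf²=0.309333
Nominal = 15.420. Worst-case = [15.420 - 0.983, 15.420 + 1.207] = [14.437, 16.627]. RSS = √0.309333 = 0.556.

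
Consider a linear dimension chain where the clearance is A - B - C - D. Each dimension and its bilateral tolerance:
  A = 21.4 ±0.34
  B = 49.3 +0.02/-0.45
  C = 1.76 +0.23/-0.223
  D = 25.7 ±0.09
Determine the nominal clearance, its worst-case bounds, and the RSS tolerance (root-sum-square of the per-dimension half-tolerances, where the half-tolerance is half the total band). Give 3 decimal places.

nominal=-55.360 wc=[-56.040,-54.257] rss=0.480

Stack each dimension's contribution:
  +A: nom +21.400 → Σnom=21.400; wc +0.340/-0.340 → slack +0.340/-0.340; half-tol=0.340, Σhalf²=0.115600
  -B: nom -49.300 → Σnom=-27.900; wc +0.450/-0.020 → slack +0.790/-0.360; half-tol=0.235, Σhalf²=0.170825
  -C: nom -1.760 → Σnom=-29.660; wc +0.223/-0.230 → slack +1.013/-0.590; half-tol=0.227, Σhalf²=0.222127
  -D: nom -25.700 → Σnom=-55.360; wc +0.090/-0.090 → slack +1.103/-0.680; half-tol=0.090, Σhalf²=0.230227
Nominal = -55.360. Worst-case = [-55.360 - 0.680, -55.360 + 1.103] = [-56.040, -54.257]. RSS = √0.230227 = 0.480.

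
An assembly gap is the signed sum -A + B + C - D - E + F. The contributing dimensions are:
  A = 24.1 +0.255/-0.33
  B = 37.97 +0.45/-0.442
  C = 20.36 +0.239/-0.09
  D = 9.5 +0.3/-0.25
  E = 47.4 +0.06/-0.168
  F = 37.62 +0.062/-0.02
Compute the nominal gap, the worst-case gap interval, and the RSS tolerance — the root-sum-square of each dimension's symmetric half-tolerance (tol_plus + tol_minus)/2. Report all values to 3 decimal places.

Stack each dimension's contribution:
  -A: nom -24.100 → Σnom=-24.100; wc +0.330/-0.255 → slack +0.330/-0.255; half-tol=0.292, Σhalf²=0.085556
  +B: nom +37.970 → Σnom=13.870; wc +0.450/-0.442 → slack +0.780/-0.697; half-tol=0.446, Σhalf²=0.284472
  +C: nom +20.360 → Σnom=34.230; wc +0.239/-0.090 → slack +1.019/-0.787; half-tol=0.164, Σhalf²=0.311532
  -D: nom -9.500 → Σnom=24.730; wc +0.250/-0.300 → slack +1.269/-1.087; half-tol=0.275, Σhalf²=0.387157
  -E: nom -47.400 → Σnom=-22.670; wc +0.168/-0.060 → slack +1.437/-1.147; half-tol=0.114, Σhalf²=0.400153
  +F: nom +37.620 → Σnom=14.950; wc +0.062/-0.020 → slack +1.499/-1.167; half-tol=0.041, Σhalf²=0.401834
Nominal = 14.950. Worst-case = [14.950 - 1.167, 14.950 + 1.499] = [13.783, 16.449]. RSS = √0.401834 = 0.634.

nominal=14.950 wc=[13.783,16.449] rss=0.634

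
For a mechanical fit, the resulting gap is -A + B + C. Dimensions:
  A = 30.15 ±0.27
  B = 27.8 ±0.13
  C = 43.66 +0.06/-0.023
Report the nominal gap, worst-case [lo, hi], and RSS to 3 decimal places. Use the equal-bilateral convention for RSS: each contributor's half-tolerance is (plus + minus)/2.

Stack each dimension's contribution:
  -A: nom -30.150 → Σnom=-30.150; wc +0.270/-0.270 → slack +0.270/-0.270; half-tol=0.270, Σhalf²=0.072900
  +B: nom +27.800 → Σnom=-2.350; wc +0.130/-0.130 → slack +0.400/-0.400; half-tol=0.130, Σhalf²=0.089800
  +C: nom +43.660 → Σnom=41.310; wc +0.060/-0.023 → slack +0.460/-0.423; half-tol=0.041, Σhalf²=0.091522
Nominal = 41.310. Worst-case = [41.310 - 0.423, 41.310 + 0.460] = [40.887, 41.770]. RSS = √0.091522 = 0.303.

nominal=41.310 wc=[40.887,41.770] rss=0.303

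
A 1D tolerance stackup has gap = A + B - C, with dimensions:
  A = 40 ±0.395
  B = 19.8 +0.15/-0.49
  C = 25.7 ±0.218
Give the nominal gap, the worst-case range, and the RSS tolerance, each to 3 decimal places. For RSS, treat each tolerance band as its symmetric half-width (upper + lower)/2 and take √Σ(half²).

Stack each dimension's contribution:
  +A: nom +40.000 → Σnom=40.000; wc +0.395/-0.395 → slack +0.395/-0.395; half-tol=0.395, Σhalf²=0.156025
  +B: nom +19.800 → Σnom=59.800; wc +0.150/-0.490 → slack +0.545/-0.885; half-tol=0.320, Σhalf²=0.258425
  -C: nom -25.700 → Σnom=34.100; wc +0.218/-0.218 → slack +0.763/-1.103; half-tol=0.218, Σhalf²=0.305949
Nominal = 34.100. Worst-case = [34.100 - 1.103, 34.100 + 0.763] = [32.997, 34.863]. RSS = √0.305949 = 0.553.

nominal=34.100 wc=[32.997,34.863] rss=0.553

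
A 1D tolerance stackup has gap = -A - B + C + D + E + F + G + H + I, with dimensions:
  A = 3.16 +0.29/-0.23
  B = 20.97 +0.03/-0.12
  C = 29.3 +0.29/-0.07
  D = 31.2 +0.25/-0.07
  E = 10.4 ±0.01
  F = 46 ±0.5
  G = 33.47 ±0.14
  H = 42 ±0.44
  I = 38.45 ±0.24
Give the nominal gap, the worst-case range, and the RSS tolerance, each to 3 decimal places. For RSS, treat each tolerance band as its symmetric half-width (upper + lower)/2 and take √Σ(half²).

nominal=206.690 wc=[204.900,208.910] rss=0.808

Stack each dimension's contribution:
  -A: nom -3.160 → Σnom=-3.160; wc +0.230/-0.290 → slack +0.230/-0.290; half-tol=0.260, Σhalf²=0.067600
  -B: nom -20.970 → Σnom=-24.130; wc +0.120/-0.030 → slack +0.350/-0.320; half-tol=0.075, Σhalf²=0.073225
  +C: nom +29.300 → Σnom=5.170; wc +0.290/-0.070 → slack +0.640/-0.390; half-tol=0.180, Σhalf²=0.105625
  +D: nom +31.200 → Σnom=36.370; wc +0.250/-0.070 → slack +0.890/-0.460; half-tol=0.160, Σhalf²=0.131225
  +E: nom +10.400 → Σnom=46.770; wc +0.010/-0.010 → slack +0.900/-0.470; half-tol=0.010, Σhalf²=0.131325
  +F: nom +46.000 → Σnom=92.770; wc +0.500/-0.500 → slack +1.400/-0.970; half-tol=0.500, Σhalf²=0.381325
  +G: nom +33.470 → Σnom=126.240; wc +0.140/-0.140 → slack +1.540/-1.110; half-tol=0.140, Σhalf²=0.400925
  +H: nom +42.000 → Σnom=168.240; wc +0.440/-0.440 → slack +1.980/-1.550; half-tol=0.440, Σhalf²=0.594525
  +I: nom +38.450 → Σnom=206.690; wc +0.240/-0.240 → slack +2.220/-1.790; half-tol=0.240, Σhalf²=0.652125
Nominal = 206.690. Worst-case = [206.690 - 1.790, 206.690 + 2.220] = [204.900, 208.910]. RSS = √0.652125 = 0.808.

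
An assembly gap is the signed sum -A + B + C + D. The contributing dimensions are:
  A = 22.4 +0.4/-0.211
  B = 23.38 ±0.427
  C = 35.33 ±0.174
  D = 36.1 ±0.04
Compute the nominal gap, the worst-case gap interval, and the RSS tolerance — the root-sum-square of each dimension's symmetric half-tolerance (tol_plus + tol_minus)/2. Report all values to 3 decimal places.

nominal=72.410 wc=[71.369,73.262] rss=0.555

Stack each dimension's contribution:
  -A: nom -22.400 → Σnom=-22.400; wc +0.211/-0.400 → slack +0.211/-0.400; half-tol=0.305, Σhalf²=0.093330
  +B: nom +23.380 → Σnom=0.980; wc +0.427/-0.427 → slack +0.638/-0.827; half-tol=0.427, Σhalf²=0.275659
  +C: nom +35.330 → Σnom=36.310; wc +0.174/-0.174 → slack +0.812/-1.001; half-tol=0.174, Σhalf²=0.305935
  +D: nom +36.100 → Σnom=72.410; wc +0.040/-0.040 → slack +0.852/-1.041; half-tol=0.040, Σhalf²=0.307535
Nominal = 72.410. Worst-case = [72.410 - 1.041, 72.410 + 0.852] = [71.369, 73.262]. RSS = √0.307535 = 0.555.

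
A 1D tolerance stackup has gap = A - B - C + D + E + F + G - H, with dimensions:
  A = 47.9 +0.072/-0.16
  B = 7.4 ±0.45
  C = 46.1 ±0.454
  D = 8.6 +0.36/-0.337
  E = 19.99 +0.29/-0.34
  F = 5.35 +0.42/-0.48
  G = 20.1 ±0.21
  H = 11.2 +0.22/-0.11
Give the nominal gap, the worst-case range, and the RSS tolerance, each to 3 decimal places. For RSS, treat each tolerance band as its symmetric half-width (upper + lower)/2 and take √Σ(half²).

Stack each dimension's contribution:
  +A: nom +47.900 → Σnom=47.900; wc +0.072/-0.160 → slack +0.072/-0.160; half-tol=0.116, Σhalf²=0.013456
  -B: nom -7.400 → Σnom=40.500; wc +0.450/-0.450 → slack +0.522/-0.610; half-tol=0.450, Σhalf²=0.215956
  -C: nom -46.100 → Σnom=-5.600; wc +0.454/-0.454 → slack +0.976/-1.064; half-tol=0.454, Σhalf²=0.422072
  +D: nom +8.600 → Σnom=3.000; wc +0.360/-0.337 → slack +1.336/-1.401; half-tol=0.349, Σhalf²=0.543524
  +E: nom +19.990 → Σnom=22.990; wc +0.290/-0.340 → slack +1.626/-1.741; half-tol=0.315, Σhalf²=0.642749
  +F: nom +5.350 → Σnom=28.340; wc +0.420/-0.480 → slack +2.046/-2.221; half-tol=0.450, Σhalf²=0.845249
  +G: nom +20.100 → Σnom=48.440; wc +0.210/-0.210 → slack +2.256/-2.431; half-tol=0.210, Σhalf²=0.889349
  -H: nom -11.200 → Σnom=37.240; wc +0.110/-0.220 → slack +2.366/-2.651; half-tol=0.165, Σhalf²=0.916574
Nominal = 37.240. Worst-case = [37.240 - 2.651, 37.240 + 2.366] = [34.589, 39.606]. RSS = √0.916574 = 0.957.

nominal=37.240 wc=[34.589,39.606] rss=0.957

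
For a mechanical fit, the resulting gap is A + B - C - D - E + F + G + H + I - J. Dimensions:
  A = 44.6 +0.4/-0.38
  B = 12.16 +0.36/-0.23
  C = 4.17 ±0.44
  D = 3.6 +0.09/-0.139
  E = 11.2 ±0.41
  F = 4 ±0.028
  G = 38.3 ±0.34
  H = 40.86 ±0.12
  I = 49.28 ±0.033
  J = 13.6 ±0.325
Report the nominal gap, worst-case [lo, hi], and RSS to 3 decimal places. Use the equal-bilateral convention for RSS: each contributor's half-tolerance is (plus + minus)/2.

Stack each dimension's contribution:
  +A: nom +44.600 → Σnom=44.600; wc +0.400/-0.380 → slack +0.400/-0.380; half-tol=0.390, Σhalf²=0.152100
  +B: nom +12.160 → Σnom=56.760; wc +0.360/-0.230 → slack +0.760/-0.610; half-tol=0.295, Σhalf²=0.239125
  -C: nom -4.170 → Σnom=52.590; wc +0.440/-0.440 → slack +1.200/-1.050; half-tol=0.440, Σhalf²=0.432725
  -D: nom -3.600 → Σnom=48.990; wc +0.139/-0.090 → slack +1.339/-1.140; half-tol=0.115, Σhalf²=0.445835
  -E: nom -11.200 → Σnom=37.790; wc +0.410/-0.410 → slack +1.749/-1.550; half-tol=0.410, Σhalf²=0.613935
  +F: nom +4.000 → Σnom=41.790; wc +0.028/-0.028 → slack +1.777/-1.578; half-tol=0.028, Σhalf²=0.614719
  +G: nom +38.300 → Σnom=80.090; wc +0.340/-0.340 → slack +2.117/-1.918; half-tol=0.340, Σhalf²=0.730319
  +H: nom +40.860 → Σnom=120.950; wc +0.120/-0.120 → slack +2.237/-2.038; half-tol=0.120, Σhalf²=0.744719
  +I: nom +49.280 → Σnom=170.230; wc +0.033/-0.033 → slack +2.270/-2.071; half-tol=0.033, Σhalf²=0.745808
  -J: nom -13.600 → Σnom=156.630; wc +0.325/-0.325 → slack +2.595/-2.396; half-tol=0.325, Σhalf²=0.851433
Nominal = 156.630. Worst-case = [156.630 - 2.396, 156.630 + 2.595] = [154.234, 159.225]. RSS = √0.851433 = 0.923.

nominal=156.630 wc=[154.234,159.225] rss=0.923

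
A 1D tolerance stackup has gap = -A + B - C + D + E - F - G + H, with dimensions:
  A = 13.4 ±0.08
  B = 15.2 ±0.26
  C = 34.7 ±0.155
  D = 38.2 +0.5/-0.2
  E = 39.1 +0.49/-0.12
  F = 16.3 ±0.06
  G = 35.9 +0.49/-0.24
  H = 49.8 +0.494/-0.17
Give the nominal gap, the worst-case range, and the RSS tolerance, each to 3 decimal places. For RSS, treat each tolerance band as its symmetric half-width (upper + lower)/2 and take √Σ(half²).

nominal=42.000 wc=[40.465,44.279] rss=0.749

Stack each dimension's contribution:
  -A: nom -13.400 → Σnom=-13.400; wc +0.080/-0.080 → slack +0.080/-0.080; half-tol=0.080, Σhalf²=0.006400
  +B: nom +15.200 → Σnom=1.800; wc +0.260/-0.260 → slack +0.340/-0.340; half-tol=0.260, Σhalf²=0.074000
  -C: nom -34.700 → Σnom=-32.900; wc +0.155/-0.155 → slack +0.495/-0.495; half-tol=0.155, Σhalf²=0.098025
  +D: nom +38.200 → Σnom=5.300; wc +0.500/-0.200 → slack +0.995/-0.695; half-tol=0.350, Σhalf²=0.220525
  +E: nom +39.100 → Σnom=44.400; wc +0.490/-0.120 → slack +1.485/-0.815; half-tol=0.305, Σhalf²=0.313550
  -F: nom -16.300 → Σnom=28.100; wc +0.060/-0.060 → slack +1.545/-0.875; half-tol=0.060, Σhalf²=0.317150
  -G: nom -35.900 → Σnom=-7.800; wc +0.240/-0.490 → slack +1.785/-1.365; half-tol=0.365, Σhalf²=0.450375
  +H: nom +49.800 → Σnom=42.000; wc +0.494/-0.170 → slack +2.279/-1.535; half-tol=0.332, Σhalf²=0.560599
Nominal = 42.000. Worst-case = [42.000 - 1.535, 42.000 + 2.279] = [40.465, 44.279]. RSS = √0.560599 = 0.749.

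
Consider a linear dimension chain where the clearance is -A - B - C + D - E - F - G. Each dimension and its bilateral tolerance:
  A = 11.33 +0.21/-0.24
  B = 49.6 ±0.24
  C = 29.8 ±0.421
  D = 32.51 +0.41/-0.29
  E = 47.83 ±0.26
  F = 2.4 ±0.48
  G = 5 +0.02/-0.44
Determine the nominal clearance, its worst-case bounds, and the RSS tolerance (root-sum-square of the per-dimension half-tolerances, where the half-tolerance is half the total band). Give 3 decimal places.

nominal=-113.450 wc=[-115.371,-110.959] rss=0.871

Stack each dimension's contribution:
  -A: nom -11.330 → Σnom=-11.330; wc +0.240/-0.210 → slack +0.240/-0.210; half-tol=0.225, Σhalf²=0.050625
  -B: nom -49.600 → Σnom=-60.930; wc +0.240/-0.240 → slack +0.480/-0.450; half-tol=0.240, Σhalf²=0.108225
  -C: nom -29.800 → Σnom=-90.730; wc +0.421/-0.421 → slack +0.901/-0.871; half-tol=0.421, Σhalf²=0.285466
  +D: nom +32.510 → Σnom=-58.220; wc +0.410/-0.290 → slack +1.311/-1.161; half-tol=0.350, Σhalf²=0.407966
  -E: nom -47.830 → Σnom=-106.050; wc +0.260/-0.260 → slack +1.571/-1.421; half-tol=0.260, Σhalf²=0.475566
  -F: nom -2.400 → Σnom=-108.450; wc +0.480/-0.480 → slack +2.051/-1.901; half-tol=0.480, Σhalf²=0.705966
  -G: nom -5.000 → Σnom=-113.450; wc +0.440/-0.020 → slack +2.491/-1.921; half-tol=0.230, Σhalf²=0.758866
Nominal = -113.450. Worst-case = [-113.450 - 1.921, -113.450 + 2.491] = [-115.371, -110.959]. RSS = √0.758866 = 0.871.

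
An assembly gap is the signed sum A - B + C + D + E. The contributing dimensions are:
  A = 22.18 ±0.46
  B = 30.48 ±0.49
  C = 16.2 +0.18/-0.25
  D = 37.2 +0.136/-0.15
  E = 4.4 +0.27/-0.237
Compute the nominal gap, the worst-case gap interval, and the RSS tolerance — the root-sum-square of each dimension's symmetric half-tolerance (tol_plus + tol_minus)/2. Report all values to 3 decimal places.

nominal=49.500 wc=[47.913,51.036] rss=0.763

Stack each dimension's contribution:
  +A: nom +22.180 → Σnom=22.180; wc +0.460/-0.460 → slack +0.460/-0.460; half-tol=0.460, Σhalf²=0.211600
  -B: nom -30.480 → Σnom=-8.300; wc +0.490/-0.490 → slack +0.950/-0.950; half-tol=0.490, Σhalf²=0.451700
  +C: nom +16.200 → Σnom=7.900; wc +0.180/-0.250 → slack +1.130/-1.200; half-tol=0.215, Σhalf²=0.497925
  +D: nom +37.200 → Σnom=45.100; wc +0.136/-0.150 → slack +1.266/-1.350; half-tol=0.143, Σhalf²=0.518374
  +E: nom +4.400 → Σnom=49.500; wc +0.270/-0.237 → slack +1.536/-1.587; half-tol=0.254, Σhalf²=0.582636
Nominal = 49.500. Worst-case = [49.500 - 1.587, 49.500 + 1.536] = [47.913, 51.036]. RSS = √0.582636 = 0.763.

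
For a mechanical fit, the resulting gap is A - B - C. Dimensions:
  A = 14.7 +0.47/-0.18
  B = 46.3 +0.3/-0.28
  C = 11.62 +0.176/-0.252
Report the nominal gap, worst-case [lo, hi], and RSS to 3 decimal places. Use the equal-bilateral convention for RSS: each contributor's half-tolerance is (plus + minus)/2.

nominal=-43.220 wc=[-43.876,-42.218] rss=0.485

Stack each dimension's contribution:
  +A: nom +14.700 → Σnom=14.700; wc +0.470/-0.180 → slack +0.470/-0.180; half-tol=0.325, Σhalf²=0.105625
  -B: nom -46.300 → Σnom=-31.600; wc +0.280/-0.300 → slack +0.750/-0.480; half-tol=0.290, Σhalf²=0.189725
  -C: nom -11.620 → Σnom=-43.220; wc +0.252/-0.176 → slack +1.002/-0.656; half-tol=0.214, Σhalf²=0.235521
Nominal = -43.220. Worst-case = [-43.220 - 0.656, -43.220 + 1.002] = [-43.876, -42.218]. RSS = √0.235521 = 0.485.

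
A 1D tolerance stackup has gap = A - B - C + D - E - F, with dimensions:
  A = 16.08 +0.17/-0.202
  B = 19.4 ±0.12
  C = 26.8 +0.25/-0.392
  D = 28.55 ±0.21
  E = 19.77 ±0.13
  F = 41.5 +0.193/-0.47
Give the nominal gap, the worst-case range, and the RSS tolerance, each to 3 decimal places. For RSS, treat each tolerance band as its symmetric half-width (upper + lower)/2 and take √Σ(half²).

nominal=-62.840 wc=[-63.945,-61.348] rss=0.568

Stack each dimension's contribution:
  +A: nom +16.080 → Σnom=16.080; wc +0.170/-0.202 → slack +0.170/-0.202; half-tol=0.186, Σhalf²=0.034596
  -B: nom -19.400 → Σnom=-3.320; wc +0.120/-0.120 → slack +0.290/-0.322; half-tol=0.120, Σhalf²=0.048996
  -C: nom -26.800 → Σnom=-30.120; wc +0.392/-0.250 → slack +0.682/-0.572; half-tol=0.321, Σhalf²=0.152037
  +D: nom +28.550 → Σnom=-1.570; wc +0.210/-0.210 → slack +0.892/-0.782; half-tol=0.210, Σhalf²=0.196137
  -E: nom -19.770 → Σnom=-21.340; wc +0.130/-0.130 → slack +1.022/-0.912; half-tol=0.130, Σhalf²=0.213037
  -F: nom -41.500 → Σnom=-62.840; wc +0.470/-0.193 → slack +1.492/-1.105; half-tol=0.332, Σhalf²=0.322929
Nominal = -62.840. Worst-case = [-62.840 - 1.105, -62.840 + 1.492] = [-63.945, -61.348]. RSS = √0.322929 = 0.568.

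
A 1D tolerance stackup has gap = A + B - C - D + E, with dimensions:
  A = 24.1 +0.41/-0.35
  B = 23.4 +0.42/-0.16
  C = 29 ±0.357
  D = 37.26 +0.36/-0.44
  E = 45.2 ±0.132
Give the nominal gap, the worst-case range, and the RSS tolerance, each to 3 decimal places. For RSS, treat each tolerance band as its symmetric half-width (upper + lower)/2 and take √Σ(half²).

Stack each dimension's contribution:
  +A: nom +24.100 → Σnom=24.100; wc +0.410/-0.350 → slack +0.410/-0.350; half-tol=0.380, Σhalf²=0.144400
  +B: nom +23.400 → Σnom=47.500; wc +0.420/-0.160 → slack +0.830/-0.510; half-tol=0.290, Σhalf²=0.228500
  -C: nom -29.000 → Σnom=18.500; wc +0.357/-0.357 → slack +1.187/-0.867; half-tol=0.357, Σhalf²=0.355949
  -D: nom -37.260 → Σnom=-18.760; wc +0.440/-0.360 → slack +1.627/-1.227; half-tol=0.400, Σhalf²=0.515949
  +E: nom +45.200 → Σnom=26.440; wc +0.132/-0.132 → slack +1.759/-1.359; half-tol=0.132, Σhalf²=0.533373
Nominal = 26.440. Worst-case = [26.440 - 1.359, 26.440 + 1.759] = [25.081, 28.199]. RSS = √0.533373 = 0.730.

nominal=26.440 wc=[25.081,28.199] rss=0.730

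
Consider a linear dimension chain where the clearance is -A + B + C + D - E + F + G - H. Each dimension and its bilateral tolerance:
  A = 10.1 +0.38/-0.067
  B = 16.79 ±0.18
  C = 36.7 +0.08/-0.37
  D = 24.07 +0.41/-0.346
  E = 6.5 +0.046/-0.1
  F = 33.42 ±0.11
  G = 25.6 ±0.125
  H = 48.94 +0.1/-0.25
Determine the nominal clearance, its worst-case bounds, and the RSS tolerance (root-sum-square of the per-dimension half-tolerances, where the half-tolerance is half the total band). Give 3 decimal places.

nominal=71.040 wc=[69.383,72.362] rss=0.583

Stack each dimension's contribution:
  -A: nom -10.100 → Σnom=-10.100; wc +0.067/-0.380 → slack +0.067/-0.380; half-tol=0.224, Σhalf²=0.049952
  +B: nom +16.790 → Σnom=6.690; wc +0.180/-0.180 → slack +0.247/-0.560; half-tol=0.180, Σhalf²=0.082352
  +C: nom +36.700 → Σnom=43.390; wc +0.080/-0.370 → slack +0.327/-0.930; half-tol=0.225, Σhalf²=0.132977
  +D: nom +24.070 → Σnom=67.460; wc +0.410/-0.346 → slack +0.737/-1.276; half-tol=0.378, Σhalf²=0.275861
  -E: nom -6.500 → Σnom=60.960; wc +0.100/-0.046 → slack +0.837/-1.322; half-tol=0.073, Σhalf²=0.281190
  +F: nom +33.420 → Σnom=94.380; wc +0.110/-0.110 → slack +0.947/-1.432; half-tol=0.110, Σhalf²=0.293290
  +G: nom +25.600 → Σnom=119.980; wc +0.125/-0.125 → slack +1.072/-1.557; half-tol=0.125, Σhalf²=0.308915
  -H: nom -48.940 → Σnom=71.040; wc +0.250/-0.100 → slack +1.322/-1.657; half-tol=0.175, Σhalf²=0.339540
Nominal = 71.040. Worst-case = [71.040 - 1.657, 71.040 + 1.322] = [69.383, 72.362]. RSS = √0.339540 = 0.583.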